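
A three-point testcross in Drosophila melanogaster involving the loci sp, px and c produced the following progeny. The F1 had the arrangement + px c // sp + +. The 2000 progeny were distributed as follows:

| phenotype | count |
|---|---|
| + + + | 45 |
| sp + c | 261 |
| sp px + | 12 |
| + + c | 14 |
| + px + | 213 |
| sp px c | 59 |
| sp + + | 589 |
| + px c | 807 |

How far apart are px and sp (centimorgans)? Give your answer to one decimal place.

6.5 centimorgans

The two rarest classes, + + c and sp px +, are the double crossovers. Comparing them with the parentals, only the px allele has switched, so px is the middle locus and the order is c – px – sp.
Crossovers in the px–sp interval produce the single-crossover classes sp px c and + + + (59 + 45 = 104) plus the double crossovers (26).
RF(px–sp) = (104 + 26) / 2000 = 130/2000 = 0.0650 → 6.5 centimorgans.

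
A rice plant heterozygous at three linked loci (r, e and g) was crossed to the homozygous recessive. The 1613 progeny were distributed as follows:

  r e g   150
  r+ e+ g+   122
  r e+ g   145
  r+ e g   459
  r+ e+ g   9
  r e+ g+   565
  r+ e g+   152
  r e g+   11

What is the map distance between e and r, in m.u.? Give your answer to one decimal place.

18.1 m.u.

The two most frequent reciprocal classes, r+ e g and r e+ g+, are the parental types, so the F1 was r+ e g / r e+ g+.
The two rarest classes, r+ e+ g and r e g+, are the double crossovers. Comparing them with the parentals, only the e allele has switched, so e is the middle locus and the order is g – e – r.
Crossovers in the e–r interval produce the single-crossover classes r e g and r+ e+ g+ (150 + 122 = 272) plus the double crossovers (20).
RF(e–r) = (272 + 20) / 1613 = 292/1613 = 0.1810 → 18.1 m.u.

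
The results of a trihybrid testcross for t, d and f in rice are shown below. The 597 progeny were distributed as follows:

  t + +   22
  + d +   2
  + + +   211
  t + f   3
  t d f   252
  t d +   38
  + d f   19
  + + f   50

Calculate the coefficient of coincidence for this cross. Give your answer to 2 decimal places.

0.70

The two most frequent reciprocal classes, t d f and + + +, are the parental types, so the F1 was t d f / + + +.
The two rarest classes, t + f and + d +, are the double crossovers. Comparing them with the parentals, only the d allele has switched, so d is the middle locus and the order is f – d – t.
f–d: (88 + 5)/597 = 0.1558; d–t: (41 + 5)/597 = 0.0771.
Expected DCO frequency = 0.1558 × 0.0771 ≈ 0.01201; observed = 5/597 ≈ 0.00838.
Coefficient of coincidence = 0.00838/0.01201 ≈ 0.70.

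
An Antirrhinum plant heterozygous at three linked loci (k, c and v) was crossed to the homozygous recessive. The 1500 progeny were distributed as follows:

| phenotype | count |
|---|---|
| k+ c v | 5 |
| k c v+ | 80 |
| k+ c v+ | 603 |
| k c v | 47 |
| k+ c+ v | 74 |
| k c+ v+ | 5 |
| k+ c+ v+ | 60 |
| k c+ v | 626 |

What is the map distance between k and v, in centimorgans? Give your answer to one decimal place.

10.9 centimorgans

The two most frequent reciprocal classes, k c+ v and k+ c v+, are the parental types, so the F1 was k c+ v / k+ c v+.
The two rarest classes, k c+ v+ and k+ c v, are the double crossovers. Comparing them with the parentals, only the v allele has switched, so v is the middle locus and the order is c – v – k.
Crossovers in the v–k interval produce the single-crossover classes k+ c+ v and k c v+ (74 + 80 = 154) plus the double crossovers (10).
RF(v–k) = (154 + 10) / 1500 = 164/1500 = 0.1093 → 10.9 centimorgans.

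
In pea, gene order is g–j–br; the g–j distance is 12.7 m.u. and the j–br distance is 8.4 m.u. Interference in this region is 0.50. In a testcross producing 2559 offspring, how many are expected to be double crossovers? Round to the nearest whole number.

Map distances give recombination frequencies of 0.127 and 0.084 for the two intervals.
With interference 0.50 (so coincidence = 0.50), expected double-crossover frequency = 0.127 × 0.084 × 0.50 = 0.00533.
Expected number = 0.00533 × 2559 = 13.65 ≈ 14.

14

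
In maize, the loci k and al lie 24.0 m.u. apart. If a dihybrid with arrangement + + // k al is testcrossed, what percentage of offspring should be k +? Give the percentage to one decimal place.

A map distance of 24.0 m.u. corresponds to a recombination frequency of 0.240.
The F1 is + + / k al, so k + is a recombinant gamete class with expected frequency r/2 = 0.240/2 = 0.1200.
That is 0.1200 = 12.0% of the progeny.

12.0%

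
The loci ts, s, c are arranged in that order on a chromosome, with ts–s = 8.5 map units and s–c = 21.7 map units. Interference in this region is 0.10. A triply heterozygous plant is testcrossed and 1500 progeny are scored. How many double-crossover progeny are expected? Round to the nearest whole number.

Map distances give recombination frequencies of 0.085 and 0.217 for the two intervals.
With interference 0.10 (so coincidence = 0.90), expected double-crossover frequency = 0.085 × 0.217 × 0.90 = 0.01660.
Expected number = 0.01660 × 1500 = 24.90 ≈ 25.

25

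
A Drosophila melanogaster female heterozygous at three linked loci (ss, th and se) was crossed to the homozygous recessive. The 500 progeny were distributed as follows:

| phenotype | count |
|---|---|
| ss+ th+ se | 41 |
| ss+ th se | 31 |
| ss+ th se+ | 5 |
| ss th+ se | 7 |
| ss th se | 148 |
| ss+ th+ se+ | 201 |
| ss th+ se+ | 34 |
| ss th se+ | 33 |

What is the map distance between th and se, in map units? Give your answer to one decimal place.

The two most frequent reciprocal classes, ss th se and ss+ th+ se+, are the parental types, so the F1 was ss th se / ss+ th+ se+.
The two rarest classes, ss th+ se and ss+ th se+, are the double crossovers. Comparing them with the parentals, only the th allele has switched, so th is the middle locus and the order is se – th – ss.
Crossovers in the se–th interval produce the single-crossover classes ss th se+ and ss+ th+ se (33 + 41 = 74) plus the double crossovers (12).
RF(se–th) = (74 + 12) / 500 = 86/500 = 0.1720 → 17.2 map units.

17.2 map units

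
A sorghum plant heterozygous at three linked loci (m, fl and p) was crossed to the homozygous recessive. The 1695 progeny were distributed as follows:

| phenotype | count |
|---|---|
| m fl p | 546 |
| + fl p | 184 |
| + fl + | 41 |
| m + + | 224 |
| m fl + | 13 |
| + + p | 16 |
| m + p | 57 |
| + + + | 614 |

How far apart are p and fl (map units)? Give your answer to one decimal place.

7.5 map units

The two most frequent reciprocal classes, m fl p and + + +, are the parental types, so the F1 was m fl p / + + +.
The two rarest classes, m fl + and + + p, are the double crossovers. Comparing them with the parentals, only the p allele has switched, so p is the middle locus and the order is fl – p – m.
Crossovers in the fl–p interval produce the single-crossover classes m + p and + fl + (57 + 41 = 98) plus the double crossovers (29).
RF(fl–p) = (98 + 29) / 1695 = 127/1695 = 0.0749 → 7.5 map units.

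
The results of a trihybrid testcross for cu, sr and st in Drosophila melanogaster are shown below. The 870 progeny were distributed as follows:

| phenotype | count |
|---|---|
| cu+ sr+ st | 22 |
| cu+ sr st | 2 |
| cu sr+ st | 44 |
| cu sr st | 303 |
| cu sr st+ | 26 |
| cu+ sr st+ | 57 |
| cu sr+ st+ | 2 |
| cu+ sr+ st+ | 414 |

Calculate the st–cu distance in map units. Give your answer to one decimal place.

6.0 map units

The two most frequent reciprocal classes, cu+ sr+ st+ and cu sr st, are the parental types, so the F1 was cu+ sr+ st+ / cu sr st.
The two rarest classes, cu sr+ st+ and cu+ sr st, are the double crossovers. Comparing them with the parentals, only the cu allele has switched, so cu is the middle locus and the order is st – cu – sr.
Crossovers in the st–cu interval produce the single-crossover classes cu+ sr+ st and cu sr st+ (22 + 26 = 48) plus the double crossovers (4).
RF(st–cu) = (48 + 4) / 870 = 52/870 = 0.0598 → 6.0 map units.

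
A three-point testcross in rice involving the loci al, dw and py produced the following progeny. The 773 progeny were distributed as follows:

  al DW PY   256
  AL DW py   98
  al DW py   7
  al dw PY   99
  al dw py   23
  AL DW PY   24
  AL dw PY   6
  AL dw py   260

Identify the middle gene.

The two most frequent reciprocal classes, AL dw py and al DW PY, are the parental types, so the F1 was AL dw py / al DW PY.
The two rarest classes, AL dw PY and al DW py, are the double crossovers. Comparing them with the parentals, only the py allele has switched, so py is the middle locus and the order is dw – py – al.

py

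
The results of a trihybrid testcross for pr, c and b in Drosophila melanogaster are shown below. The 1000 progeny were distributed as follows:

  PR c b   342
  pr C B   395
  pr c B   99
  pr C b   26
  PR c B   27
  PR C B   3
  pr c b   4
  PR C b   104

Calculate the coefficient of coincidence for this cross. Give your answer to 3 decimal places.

0.556

The two most frequent reciprocal classes, PR c b and pr C B, are the parental types, so the F1 was PR c b / pr C B.
The two rarest classes, pr c b and PR C B, are the double crossovers. Comparing them with the parentals, only the pr allele has switched, so pr is the middle locus and the order is c – pr – b.
c–pr: (203 + 7)/1000 = 0.2100; pr–b: (53 + 7)/1000 = 0.0600.
Expected DCO frequency = 0.2100 × 0.0600 ≈ 0.01260; observed = 7/1000 ≈ 0.00700.
Coefficient of coincidence = 0.00700/0.01260 ≈ 0.556.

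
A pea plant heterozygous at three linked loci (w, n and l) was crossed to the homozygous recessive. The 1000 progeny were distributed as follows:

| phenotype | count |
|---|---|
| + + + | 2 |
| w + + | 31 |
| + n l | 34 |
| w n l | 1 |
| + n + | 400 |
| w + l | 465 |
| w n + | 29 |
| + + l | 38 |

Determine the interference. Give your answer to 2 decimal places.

0.37

The two most frequent reciprocal classes, + n + and w + l, are the parental types, so the F1 was + n + / w + l.
The two rarest classes, + + + and w n l, are the double crossovers. Comparing them with the parentals, only the n allele has switched, so n is the middle locus and the order is l – n – w.
l–n: (65 + 3)/1000 = 0.0680; n–w: (67 + 3)/1000 = 0.0700.
Expected DCO frequency = 0.0680 × 0.0700 ≈ 0.00476; observed = 3/1000 ≈ 0.00300.
Coefficient of coincidence = 0.00300/0.00476 ≈ 0.63; interference = 1 − 0.63 = 0.37.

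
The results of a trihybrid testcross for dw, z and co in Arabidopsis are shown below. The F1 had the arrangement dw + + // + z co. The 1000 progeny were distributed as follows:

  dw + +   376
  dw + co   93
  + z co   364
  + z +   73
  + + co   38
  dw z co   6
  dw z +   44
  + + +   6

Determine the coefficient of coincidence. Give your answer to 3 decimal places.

0.717

The two rarest classes, + + + and dw z co, are the double crossovers. Comparing them with the parentals, only the dw allele has switched, so dw is the middle locus and the order is z – dw – co.
z–dw: (82 + 12)/1000 = 0.0940; dw–co: (166 + 12)/1000 = 0.1780.
Expected DCO frequency = 0.0940 × 0.1780 ≈ 0.01673; observed = 12/1000 ≈ 0.01200.
Coefficient of coincidence = 0.01200/0.01673 ≈ 0.717.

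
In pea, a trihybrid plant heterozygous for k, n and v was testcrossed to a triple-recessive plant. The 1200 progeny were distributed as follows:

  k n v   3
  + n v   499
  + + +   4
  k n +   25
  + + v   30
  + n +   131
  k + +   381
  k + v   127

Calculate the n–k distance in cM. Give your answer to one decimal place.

The two most frequent reciprocal classes, + n v and k + +, are the parental types, so the F1 was + n v / k + +.
The two rarest classes, k n v and + + +, are the double crossovers. Comparing them with the parentals, only the k allele has switched, so k is the middle locus and the order is n – k – v.
Crossovers in the n–k interval produce the single-crossover classes + + v and k n + (30 + 25 = 55) plus the double crossovers (7).
RF(n–k) = (55 + 7) / 1200 = 62/1200 = 0.0517 → 5.2 cM.

5.2 cM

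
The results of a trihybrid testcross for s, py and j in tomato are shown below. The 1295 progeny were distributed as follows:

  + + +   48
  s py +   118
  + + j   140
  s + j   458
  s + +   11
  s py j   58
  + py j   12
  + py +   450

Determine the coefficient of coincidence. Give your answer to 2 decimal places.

0.82

The two most frequent reciprocal classes, + py + and s + j, are the parental types, so the F1 was + py + / s + j.
The two rarest classes, + py j and s + +, are the double crossovers. Comparing them with the parentals, only the j allele has switched, so j is the middle locus and the order is py – j – s.
py–j: (106 + 23)/1295 = 0.0996; j–s: (258 + 23)/1295 = 0.2170.
Expected DCO frequency = 0.0996 × 0.2170 ≈ 0.02161; observed = 23/1295 ≈ 0.01776.
Coefficient of coincidence = 0.01776/0.02161 ≈ 0.82.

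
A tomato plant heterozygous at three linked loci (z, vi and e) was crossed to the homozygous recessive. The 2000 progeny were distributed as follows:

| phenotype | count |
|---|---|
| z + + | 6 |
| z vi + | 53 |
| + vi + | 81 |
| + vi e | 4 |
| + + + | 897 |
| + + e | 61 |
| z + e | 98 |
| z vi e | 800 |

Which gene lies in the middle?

z

The two most frequent reciprocal classes, + + + and z vi e, are the parental types, so the F1 was + + + / z vi e.
The two rarest classes, z + + and + vi e, are the double crossovers. Comparing them with the parentals, only the z allele has switched, so z is the middle locus and the order is e – z – vi.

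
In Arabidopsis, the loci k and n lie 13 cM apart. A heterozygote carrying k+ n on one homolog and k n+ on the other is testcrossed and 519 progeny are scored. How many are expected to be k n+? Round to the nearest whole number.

A map distance of 13 cM corresponds to a recombination frequency of 0.130.
The F1 is k+ n / k n+, so k n+ is a parental gamete class with expected frequency (1 − r)/2 = 0.870/2 = 0.4350.
Expected number = 0.4350 × 519 = 225.76 ≈ 226.

226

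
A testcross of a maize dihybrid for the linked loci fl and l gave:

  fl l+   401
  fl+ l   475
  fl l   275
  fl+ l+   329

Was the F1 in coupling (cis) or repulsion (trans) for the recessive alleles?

trans

The two most frequent classes are fl+ l (475) and fl l+ (401); these are the parental (non-recombinant) types.
So the F1 carried fl+ l on one chromosome and fl l+ on the other — the recessive alleles are on opposite chromosomes (trans / repulsion).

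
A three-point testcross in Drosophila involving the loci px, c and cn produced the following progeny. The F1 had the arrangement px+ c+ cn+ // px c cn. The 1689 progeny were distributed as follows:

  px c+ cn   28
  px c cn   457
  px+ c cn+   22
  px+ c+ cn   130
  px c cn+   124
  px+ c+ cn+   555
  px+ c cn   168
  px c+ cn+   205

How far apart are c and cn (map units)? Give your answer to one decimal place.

The two rarest classes, px+ c cn+ and px c+ cn, are the double crossovers. Comparing them with the parentals, only the c allele has switched, so c is the middle locus and the order is cn – c – px.
Crossovers in the cn–c interval produce the single-crossover classes px+ c+ cn and px c cn+ (130 + 124 = 254) plus the double crossovers (50).
RF(cn–c) = (254 + 50) / 1689 = 304/1689 = 0.1800 → 18.0 map units.

18.0 map units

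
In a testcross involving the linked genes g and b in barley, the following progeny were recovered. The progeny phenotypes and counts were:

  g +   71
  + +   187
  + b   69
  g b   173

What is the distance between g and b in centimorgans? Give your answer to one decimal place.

The two most frequent classes, + + (187) and g b (173), are the parental types, so the F1 was + + / g b.
The recombinant classes are + b and g +: 69 + 71 = 140.
Recombination frequency = 140/500 = 0.2800 ≈ 28.0%, i.e. 28.0 centimorgans.

28.0 centimorgans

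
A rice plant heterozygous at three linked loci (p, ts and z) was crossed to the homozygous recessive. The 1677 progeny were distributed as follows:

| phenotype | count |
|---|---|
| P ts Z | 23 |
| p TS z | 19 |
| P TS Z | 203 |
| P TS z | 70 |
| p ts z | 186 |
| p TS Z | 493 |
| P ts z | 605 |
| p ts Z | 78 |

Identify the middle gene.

The two most frequent reciprocal classes, P ts z and p TS Z, are the parental types, so the F1 was P ts z / p TS Z.
The two rarest classes, P ts Z and p TS z, are the double crossovers. Comparing them with the parentals, only the z allele has switched, so z is the middle locus and the order is p – z – ts.

z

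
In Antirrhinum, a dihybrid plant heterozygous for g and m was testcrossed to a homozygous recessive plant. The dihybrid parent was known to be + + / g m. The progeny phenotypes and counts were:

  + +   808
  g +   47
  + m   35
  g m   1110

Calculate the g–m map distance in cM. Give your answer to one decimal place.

4.1 cM

The recombinant classes are + m and g +: 35 + 47 = 82.
Recombination frequency = 82/2000 = 0.0410 ≈ 4.1%, i.e. 4.1 cM.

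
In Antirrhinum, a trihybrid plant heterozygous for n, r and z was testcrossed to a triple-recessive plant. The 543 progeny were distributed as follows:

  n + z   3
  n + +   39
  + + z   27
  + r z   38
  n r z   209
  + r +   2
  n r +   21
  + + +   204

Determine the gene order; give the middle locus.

r

The two most frequent reciprocal classes, + + + and n r z, are the parental types, so the F1 was + + + / n r z.
The two rarest classes, + r + and n + z, are the double crossovers. Comparing them with the parentals, only the r allele has switched, so r is the middle locus and the order is z – r – n.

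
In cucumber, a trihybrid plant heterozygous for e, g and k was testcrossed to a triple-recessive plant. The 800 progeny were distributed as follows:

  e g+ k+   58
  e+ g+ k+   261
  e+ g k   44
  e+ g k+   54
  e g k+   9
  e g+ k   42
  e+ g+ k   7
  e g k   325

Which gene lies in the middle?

The two most frequent reciprocal classes, e g k and e+ g+ k+, are the parental types, so the F1 was e g k / e+ g+ k+.
The two rarest classes, e g k+ and e+ g+ k, are the double crossovers. Comparing them with the parentals, only the k allele has switched, so k is the middle locus and the order is e – k – g.

k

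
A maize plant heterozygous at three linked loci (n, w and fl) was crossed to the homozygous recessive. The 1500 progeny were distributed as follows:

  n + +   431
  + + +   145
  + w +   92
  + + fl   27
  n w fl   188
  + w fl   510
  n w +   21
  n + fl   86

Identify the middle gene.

The two most frequent reciprocal classes, n + + and + w fl, are the parental types, so the F1 was n + + / + w fl.
The two rarest classes, n w + and + + fl, are the double crossovers. Comparing them with the parentals, only the w allele has switched, so w is the middle locus and the order is fl – w – n.

w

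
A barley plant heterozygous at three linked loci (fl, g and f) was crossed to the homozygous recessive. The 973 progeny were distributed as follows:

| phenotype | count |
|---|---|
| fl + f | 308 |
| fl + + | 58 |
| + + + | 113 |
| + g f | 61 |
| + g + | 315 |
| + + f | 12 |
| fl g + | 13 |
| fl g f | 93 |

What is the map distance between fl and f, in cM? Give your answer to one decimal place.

14.8 cM

The two most frequent reciprocal classes, fl + f and + g +, are the parental types, so the F1 was fl + f / + g +.
The two rarest classes, + + f and fl g +, are the double crossovers. Comparing them with the parentals, only the fl allele has switched, so fl is the middle locus and the order is g – fl – f.
Crossovers in the fl–f interval produce the single-crossover classes fl + + and + g f (58 + 61 = 119) plus the double crossovers (25).
RF(fl–f) = (119 + 25) / 973 = 144/973 = 0.1480 → 14.8 cM.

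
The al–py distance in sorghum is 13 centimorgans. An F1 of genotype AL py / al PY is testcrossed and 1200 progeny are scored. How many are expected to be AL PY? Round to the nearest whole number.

78

A map distance of 13 centimorgans corresponds to a recombination frequency of 0.130.
The F1 is AL py / al PY, so AL PY is a recombinant gamete class with expected frequency r/2 = 0.130/2 = 0.0650.
Expected number = 0.0650 × 1200 = 78.00 ≈ 78.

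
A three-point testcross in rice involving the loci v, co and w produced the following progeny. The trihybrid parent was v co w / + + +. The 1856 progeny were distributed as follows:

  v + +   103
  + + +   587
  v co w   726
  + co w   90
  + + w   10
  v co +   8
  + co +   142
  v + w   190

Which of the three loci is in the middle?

w

The two rarest classes, v co + and + + w, are the double crossovers. Comparing them with the parentals, only the w allele has switched, so w is the middle locus and the order is co – w – v.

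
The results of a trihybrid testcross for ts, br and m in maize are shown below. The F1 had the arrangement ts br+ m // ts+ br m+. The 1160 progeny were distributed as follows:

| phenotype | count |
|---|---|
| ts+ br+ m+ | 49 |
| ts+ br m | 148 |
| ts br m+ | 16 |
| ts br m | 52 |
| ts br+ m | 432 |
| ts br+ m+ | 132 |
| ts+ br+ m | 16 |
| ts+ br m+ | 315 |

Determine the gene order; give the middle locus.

The two rarest classes, ts+ br+ m and ts br m+, are the double crossovers. Comparing them with the parentals, only the ts allele has switched, so ts is the middle locus and the order is m – ts – br.

ts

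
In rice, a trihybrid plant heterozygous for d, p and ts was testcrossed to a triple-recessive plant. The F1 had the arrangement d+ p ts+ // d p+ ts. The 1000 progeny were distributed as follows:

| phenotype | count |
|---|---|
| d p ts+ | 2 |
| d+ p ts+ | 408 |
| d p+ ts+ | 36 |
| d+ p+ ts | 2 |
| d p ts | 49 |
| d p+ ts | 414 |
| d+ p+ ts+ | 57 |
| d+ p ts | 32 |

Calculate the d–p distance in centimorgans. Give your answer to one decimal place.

11.0 centimorgans

The two rarest classes, d p ts+ and d+ p+ ts, are the double crossovers. Comparing them with the parentals, only the d allele has switched, so d is the middle locus and the order is p – d – ts.
Crossovers in the p–d interval produce the single-crossover classes d+ p+ ts+ and d p ts (57 + 49 = 106) plus the double crossovers (4).
RF(p–d) = (106 + 4) / 1000 = 110/1000 = 0.1100 → 11.0 centimorgans.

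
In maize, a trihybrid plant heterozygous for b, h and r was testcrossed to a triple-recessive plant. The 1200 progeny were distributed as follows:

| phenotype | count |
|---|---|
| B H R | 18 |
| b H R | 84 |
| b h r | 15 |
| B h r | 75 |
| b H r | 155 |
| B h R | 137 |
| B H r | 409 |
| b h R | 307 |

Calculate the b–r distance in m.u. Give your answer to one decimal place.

The two most frequent reciprocal classes, B H r and b h R, are the parental types, so the F1 was B H r / b h R.
The two rarest classes, B H R and b h r, are the double crossovers. Comparing them with the parentals, only the r allele has switched, so r is the middle locus and the order is h – r – b.
Crossovers in the r–b interval produce the single-crossover classes b H r and B h R (155 + 137 = 292) plus the double crossovers (33).
RF(r–b) = (292 + 33) / 1200 = 325/1200 = 0.2708 → 27.1 m.u.

27.1 m.u.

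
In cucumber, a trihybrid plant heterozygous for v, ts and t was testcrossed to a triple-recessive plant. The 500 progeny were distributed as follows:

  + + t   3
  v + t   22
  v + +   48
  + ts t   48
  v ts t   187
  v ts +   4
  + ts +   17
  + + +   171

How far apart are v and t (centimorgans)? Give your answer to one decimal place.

The two most frequent reciprocal classes, + + + and v ts t, are the parental types, so the F1 was + + + / v ts t.
The two rarest classes, + + t and v ts +, are the double crossovers. Comparing them with the parentals, only the t allele has switched, so t is the middle locus and the order is ts – t – v.
Crossovers in the t–v interval produce the single-crossover classes v + + and + ts t (48 + 48 = 96) plus the double crossovers (7).
RF(t–v) = (96 + 7) / 500 = 103/500 = 0.2060 → 20.6 centimorgans.

20.6 centimorgans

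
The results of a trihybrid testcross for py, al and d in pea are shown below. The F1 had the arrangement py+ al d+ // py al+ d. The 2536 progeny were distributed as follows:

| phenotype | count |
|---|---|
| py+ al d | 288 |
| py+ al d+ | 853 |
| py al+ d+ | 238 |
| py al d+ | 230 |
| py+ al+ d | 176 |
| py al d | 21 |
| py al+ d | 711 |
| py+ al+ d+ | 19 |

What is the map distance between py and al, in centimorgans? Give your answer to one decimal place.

17.6 centimorgans

The two rarest classes, py+ al+ d+ and py al d, are the double crossovers. Comparing them with the parentals, only the al allele has switched, so al is the middle locus and the order is d – al – py.
Crossovers in the al–py interval produce the single-crossover classes py al d+ and py+ al+ d (230 + 176 = 406) plus the double crossovers (40).
RF(al–py) = (406 + 40) / 2536 = 446/2536 = 0.1759 → 17.6 centimorgans.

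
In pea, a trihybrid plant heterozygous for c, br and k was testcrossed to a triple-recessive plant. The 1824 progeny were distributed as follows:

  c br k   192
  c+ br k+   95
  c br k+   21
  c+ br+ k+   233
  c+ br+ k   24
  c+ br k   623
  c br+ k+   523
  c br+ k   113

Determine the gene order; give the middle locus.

The two most frequent reciprocal classes, c br+ k+ and c+ br k, are the parental types, so the F1 was c br+ k+ / c+ br k.
The two rarest classes, c br k+ and c+ br+ k, are the double crossovers. Comparing them with the parentals, only the br allele has switched, so br is the middle locus and the order is k – br – c.

br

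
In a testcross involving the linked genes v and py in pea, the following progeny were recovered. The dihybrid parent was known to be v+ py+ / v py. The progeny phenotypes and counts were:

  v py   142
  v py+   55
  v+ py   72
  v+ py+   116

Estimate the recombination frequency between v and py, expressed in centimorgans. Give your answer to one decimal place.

The recombinant classes are v+ py and v py+: 72 + 55 = 127.
Recombination frequency = 127/385 = 0.3299 ≈ 33.0%, i.e. 33.0 centimorgans.

33.0 centimorgans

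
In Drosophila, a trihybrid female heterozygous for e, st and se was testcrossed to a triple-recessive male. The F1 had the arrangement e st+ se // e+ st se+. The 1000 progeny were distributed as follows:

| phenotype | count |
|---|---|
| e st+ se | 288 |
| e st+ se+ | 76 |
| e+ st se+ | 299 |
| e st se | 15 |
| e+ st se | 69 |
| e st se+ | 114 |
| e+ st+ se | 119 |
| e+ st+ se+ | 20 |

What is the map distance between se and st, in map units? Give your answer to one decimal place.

The two rarest classes, e st se and e+ st+ se+, are the double crossovers. Comparing them with the parentals, only the st allele has switched, so st is the middle locus and the order is e – st – se.
Crossovers in the st–se interval produce the single-crossover classes e st+ se+ and e+ st se (76 + 69 = 145) plus the double crossovers (35).
RF(st–se) = (145 + 35) / 1000 = 180/1000 = 0.1800 → 18.0 map units.

18.0 map units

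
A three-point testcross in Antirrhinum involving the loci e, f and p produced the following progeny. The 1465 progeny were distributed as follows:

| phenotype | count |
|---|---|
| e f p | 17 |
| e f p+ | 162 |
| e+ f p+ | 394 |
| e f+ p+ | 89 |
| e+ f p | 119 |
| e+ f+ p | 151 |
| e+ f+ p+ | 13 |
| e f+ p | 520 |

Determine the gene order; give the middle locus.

The two most frequent reciprocal classes, e+ f p+ and e f+ p, are the parental types, so the F1 was e+ f p+ / e f+ p.
The two rarest classes, e+ f+ p+ and e f p, are the double crossovers. Comparing them with the parentals, only the f allele has switched, so f is the middle locus and the order is p – f – e.

f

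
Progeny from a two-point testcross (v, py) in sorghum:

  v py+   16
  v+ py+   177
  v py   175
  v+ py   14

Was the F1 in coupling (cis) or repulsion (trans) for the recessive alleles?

The two most frequent classes are v+ py+ (177) and v py (175); these are the parental (non-recombinant) types.
So the F1 carried v+ py+ on one chromosome and v py on the other — the recessive alleles are on the same chromosome (cis / coupling).

cis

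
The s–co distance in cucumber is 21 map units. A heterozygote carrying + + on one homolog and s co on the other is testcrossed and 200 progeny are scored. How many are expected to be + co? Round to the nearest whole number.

A map distance of 21 map units corresponds to a recombination frequency of 0.210.
The F1 is + + / s co, so + co is a recombinant gamete class with expected frequency r/2 = 0.210/2 = 0.1050.
Expected number = 0.1050 × 200 = 21.00 ≈ 21.

21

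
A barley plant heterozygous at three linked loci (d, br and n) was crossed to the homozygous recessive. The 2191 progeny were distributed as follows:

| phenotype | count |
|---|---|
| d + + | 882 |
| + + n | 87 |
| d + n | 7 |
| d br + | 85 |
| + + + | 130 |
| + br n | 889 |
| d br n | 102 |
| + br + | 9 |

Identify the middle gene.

The two most frequent reciprocal classes, + br n and d + +, are the parental types, so the F1 was + br n / d + +.
The two rarest classes, + br + and d + n, are the double crossovers. Comparing them with the parentals, only the n allele has switched, so n is the middle locus and the order is d – n – br.

n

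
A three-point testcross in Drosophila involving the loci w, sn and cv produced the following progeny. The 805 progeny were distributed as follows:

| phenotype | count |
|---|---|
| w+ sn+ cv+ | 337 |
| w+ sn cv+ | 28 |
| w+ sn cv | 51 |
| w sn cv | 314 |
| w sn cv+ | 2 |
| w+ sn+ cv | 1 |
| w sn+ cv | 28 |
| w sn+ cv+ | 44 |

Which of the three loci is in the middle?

The two most frequent reciprocal classes, w sn cv and w+ sn+ cv+, are the parental types, so the F1 was w sn cv / w+ sn+ cv+.
The two rarest classes, w sn cv+ and w+ sn+ cv, are the double crossovers. Comparing them with the parentals, only the cv allele has switched, so cv is the middle locus and the order is sn – cv – w.

cv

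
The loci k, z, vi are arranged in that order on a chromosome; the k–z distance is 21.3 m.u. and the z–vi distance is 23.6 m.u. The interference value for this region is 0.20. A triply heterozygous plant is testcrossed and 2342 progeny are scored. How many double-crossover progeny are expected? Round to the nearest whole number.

Map distances give recombination frequencies of 0.213 and 0.236 for the two intervals.
With interference 0.20 (so coincidence = 0.80), expected double-crossover frequency = 0.213 × 0.236 × 0.80 = 0.04021.
Expected number = 0.04021 × 2342 = 94.18 ≈ 94.

94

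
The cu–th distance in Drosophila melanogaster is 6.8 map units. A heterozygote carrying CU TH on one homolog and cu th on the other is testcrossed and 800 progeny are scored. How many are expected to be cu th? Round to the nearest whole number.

373

A map distance of 6.8 map units corresponds to a recombination frequency of 0.068.
The F1 is CU TH / cu th, so cu th is a parental gamete class with expected frequency (1 − r)/2 = 0.932/2 = 0.4660.
Expected number = 0.4660 × 800 = 372.80 ≈ 373.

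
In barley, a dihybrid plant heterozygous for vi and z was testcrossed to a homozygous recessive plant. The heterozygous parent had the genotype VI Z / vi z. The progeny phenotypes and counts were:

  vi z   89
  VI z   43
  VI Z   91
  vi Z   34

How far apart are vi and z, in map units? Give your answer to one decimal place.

30.0 map units

The recombinant classes are VI z and vi Z: 43 + 34 = 77.
Recombination frequency = 77/257 = 0.2996 ≈ 30.0%, i.e. 30.0 map units.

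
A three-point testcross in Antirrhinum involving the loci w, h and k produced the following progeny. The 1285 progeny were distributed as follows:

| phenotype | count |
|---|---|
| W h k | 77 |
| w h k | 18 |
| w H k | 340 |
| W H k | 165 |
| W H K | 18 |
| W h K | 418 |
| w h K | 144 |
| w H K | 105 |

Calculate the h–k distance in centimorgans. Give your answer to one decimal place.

The two most frequent reciprocal classes, w H k and W h K, are the parental types, so the F1 was w H k / W h K.
The two rarest classes, w h k and W H K, are the double crossovers. Comparing them with the parentals, only the h allele has switched, so h is the middle locus and the order is w – h – k.
Crossovers in the h–k interval produce the single-crossover classes w H K and W h k (105 + 77 = 182) plus the double crossovers (36).
RF(h–k) = (182 + 36) / 1285 = 218/1285 = 0.1696 → 17.0 centimorgans.

17.0 centimorgans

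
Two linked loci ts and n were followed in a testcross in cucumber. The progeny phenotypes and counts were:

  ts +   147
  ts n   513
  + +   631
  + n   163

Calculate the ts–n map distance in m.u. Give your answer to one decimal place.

The two most frequent classes, + + (631) and ts n (513), are the parental types, so the F1 was + + / ts n.
The recombinant classes are + n and ts +: 163 + 147 = 310.
Recombination frequency = 310/1454 = 0.2132 ≈ 21.3%, i.e. 21.3 m.u.

21.3 m.u.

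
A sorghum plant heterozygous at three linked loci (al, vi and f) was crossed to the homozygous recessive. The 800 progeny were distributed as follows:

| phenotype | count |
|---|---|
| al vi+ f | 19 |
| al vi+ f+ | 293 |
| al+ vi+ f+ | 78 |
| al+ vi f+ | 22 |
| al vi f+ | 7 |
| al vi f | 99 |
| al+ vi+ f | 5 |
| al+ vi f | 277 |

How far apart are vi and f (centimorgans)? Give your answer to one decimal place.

The two most frequent reciprocal classes, al+ vi f and al vi+ f+, are the parental types, so the F1 was al+ vi f / al vi+ f+.
The two rarest classes, al+ vi+ f and al vi f+, are the double crossovers. Comparing them with the parentals, only the vi allele has switched, so vi is the middle locus and the order is al – vi – f.
Crossovers in the vi–f interval produce the single-crossover classes al+ vi f+ and al vi+ f (22 + 19 = 41) plus the double crossovers (12).
RF(vi–f) = (41 + 12) / 800 = 53/800 = 0.0663 → 6.6 centimorgans.

6.6 centimorgans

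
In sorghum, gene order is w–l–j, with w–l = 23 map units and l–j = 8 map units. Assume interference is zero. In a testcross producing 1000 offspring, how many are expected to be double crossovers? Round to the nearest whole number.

18

Map distances give recombination frequencies of 0.230 and 0.080 for the two intervals.
With no interference, expected double-crossover frequency = 0.230 × 0.080 = 0.01840.
Expected number = 0.01840 × 1000 = 18.40 ≈ 18.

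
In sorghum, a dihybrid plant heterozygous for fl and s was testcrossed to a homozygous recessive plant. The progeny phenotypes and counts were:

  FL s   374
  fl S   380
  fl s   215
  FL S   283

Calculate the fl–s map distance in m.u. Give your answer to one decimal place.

The two most frequent classes, FL s (374) and fl S (380), are the parental types, so the F1 was FL s / fl S.
The recombinant classes are FL S and fl s: 283 + 215 = 498.
Recombination frequency = 498/1252 = 0.3978 ≈ 39.8%, i.e. 39.8 m.u.

39.8 m.u.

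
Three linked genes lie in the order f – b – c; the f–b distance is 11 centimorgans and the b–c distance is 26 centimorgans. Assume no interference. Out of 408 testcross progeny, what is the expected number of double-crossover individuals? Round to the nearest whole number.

Map distances give recombination frequencies of 0.110 and 0.260 for the two intervals.
With no interference, expected double-crossover frequency = 0.110 × 0.260 = 0.02860.
Expected number = 0.02860 × 408 = 11.67 ≈ 12.

12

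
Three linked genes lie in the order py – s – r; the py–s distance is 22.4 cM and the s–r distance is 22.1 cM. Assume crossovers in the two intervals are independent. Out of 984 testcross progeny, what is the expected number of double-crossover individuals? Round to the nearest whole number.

49

Map distances give recombination frequencies of 0.224 and 0.221 for the two intervals.
With no interference, expected double-crossover frequency = 0.224 × 0.221 = 0.04950.
Expected number = 0.04950 × 984 = 48.71 ≈ 49.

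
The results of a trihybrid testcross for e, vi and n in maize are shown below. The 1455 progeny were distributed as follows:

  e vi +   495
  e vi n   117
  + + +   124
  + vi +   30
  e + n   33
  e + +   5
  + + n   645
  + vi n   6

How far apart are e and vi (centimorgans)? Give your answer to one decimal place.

5.1 centimorgans

The two most frequent reciprocal classes, e vi + and + + n, are the parental types, so the F1 was e vi + / + + n.
The two rarest classes, e + + and + vi n, are the double crossovers. Comparing them with the parentals, only the vi allele has switched, so vi is the middle locus and the order is n – vi – e.
Crossovers in the vi–e interval produce the single-crossover classes + vi + and e + n (30 + 33 = 63) plus the double crossovers (11).
RF(vi–e) = (63 + 11) / 1455 = 74/1455 = 0.0509 → 5.1 centimorgans.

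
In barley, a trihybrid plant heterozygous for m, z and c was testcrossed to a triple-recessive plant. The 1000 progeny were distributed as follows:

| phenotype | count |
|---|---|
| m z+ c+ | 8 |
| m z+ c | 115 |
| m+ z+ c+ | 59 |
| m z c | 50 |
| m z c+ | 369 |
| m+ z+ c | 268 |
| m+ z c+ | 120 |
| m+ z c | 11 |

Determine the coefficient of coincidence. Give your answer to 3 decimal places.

0.584

The two most frequent reciprocal classes, m+ z+ c and m z c+, are the parental types, so the F1 was m+ z+ c / m z c+.
The two rarest classes, m+ z c and m z+ c+, are the double crossovers. Comparing them with the parentals, only the z allele has switched, so z is the middle locus and the order is c – z – m.
c–z: (109 + 19)/1000 = 0.1280; z–m: (235 + 19)/1000 = 0.2540.
Expected DCO frequency = 0.1280 × 0.2540 ≈ 0.03251; observed = 19/1000 ≈ 0.01900.
Coefficient of coincidence = 0.01900/0.03251 ≈ 0.584.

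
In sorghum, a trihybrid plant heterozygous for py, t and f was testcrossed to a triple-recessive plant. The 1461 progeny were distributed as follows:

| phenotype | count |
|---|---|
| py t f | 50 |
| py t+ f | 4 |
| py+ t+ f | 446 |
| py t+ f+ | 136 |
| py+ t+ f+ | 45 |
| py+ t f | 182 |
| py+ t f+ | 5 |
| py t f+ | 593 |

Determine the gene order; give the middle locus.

py

The two most frequent reciprocal classes, py t f+ and py+ t+ f, are the parental types, so the F1 was py t f+ / py+ t+ f.
The two rarest classes, py+ t f+ and py t+ f, are the double crossovers. Comparing them with the parentals, only the py allele has switched, so py is the middle locus and the order is t – py – f.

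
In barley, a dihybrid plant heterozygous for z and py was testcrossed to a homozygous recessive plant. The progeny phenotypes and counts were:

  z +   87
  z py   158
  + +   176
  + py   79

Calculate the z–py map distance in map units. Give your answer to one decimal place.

The two most frequent classes, + + (176) and z py (158), are the parental types, so the F1 was + + / z py.
The recombinant classes are + py and z +: 79 + 87 = 166.
Recombination frequency = 166/500 = 0.3320 ≈ 33.2%, i.e. 33.2 map units.

33.2 map units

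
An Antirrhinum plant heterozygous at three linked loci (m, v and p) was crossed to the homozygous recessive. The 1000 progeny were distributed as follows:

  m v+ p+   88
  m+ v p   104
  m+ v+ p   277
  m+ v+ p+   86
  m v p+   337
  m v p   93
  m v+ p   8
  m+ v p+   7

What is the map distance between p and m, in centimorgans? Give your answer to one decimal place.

19.4 centimorgans

The two most frequent reciprocal classes, m v p+ and m+ v+ p, are the parental types, so the F1 was m v p+ / m+ v+ p.
The two rarest classes, m+ v p+ and m v+ p, are the double crossovers. Comparing them with the parentals, only the m allele has switched, so m is the middle locus and the order is v – m – p.
Crossovers in the m–p interval produce the single-crossover classes m v p and m+ v+ p+ (93 + 86 = 179) plus the double crossovers (15).
RF(m–p) = (179 + 15) / 1000 = 194/1000 = 0.1940 → 19.4 centimorgans.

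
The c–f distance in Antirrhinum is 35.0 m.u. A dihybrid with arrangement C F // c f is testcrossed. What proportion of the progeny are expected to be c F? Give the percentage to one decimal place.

17.5%

A map distance of 35.0 m.u. corresponds to a recombination frequency of 0.350.
The F1 is C F / c f, so c F is a recombinant gamete class with expected frequency r/2 = 0.350/2 = 0.1750.
That is 0.1750 = 17.5% of the progeny.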